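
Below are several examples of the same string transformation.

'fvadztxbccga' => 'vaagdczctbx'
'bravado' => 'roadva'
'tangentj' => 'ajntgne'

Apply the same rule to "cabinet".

What's happening: delete the first character, then take characters alternately from the front and the back (1st, last, 2nd, 2nd-last, ...).
On "cabinet": the first step gives "abinet", and the second then gives "atbein".

atbein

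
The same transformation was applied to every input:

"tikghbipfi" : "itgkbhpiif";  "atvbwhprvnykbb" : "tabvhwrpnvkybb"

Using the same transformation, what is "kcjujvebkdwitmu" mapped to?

ckujvjbedkiwmtu

The rule is to swap each adjacent pair of characters (1↔2, 3↔4, ...).
Doing the same to "kcjujvebkdwitmu": "ckujvjbedkiwmtu".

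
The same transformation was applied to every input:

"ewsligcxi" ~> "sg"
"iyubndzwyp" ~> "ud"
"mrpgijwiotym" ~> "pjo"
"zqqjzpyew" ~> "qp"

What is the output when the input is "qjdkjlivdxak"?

Rule — keep one character in every 3, starting at position 3 (positions 3rd, 6th, 9th, ...), then delete the last character.
On "qjdkjlivdxak": the first step gives "dldk", and the second then gives "dld".
(Check on "zqqjzpyew": → "qpw" → "qp" ✓)

dld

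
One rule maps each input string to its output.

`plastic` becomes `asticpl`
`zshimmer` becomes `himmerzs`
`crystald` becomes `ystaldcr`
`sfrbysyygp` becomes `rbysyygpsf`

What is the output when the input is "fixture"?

The pattern: move the first 2 characters to the end (rotate left by 2).
"fixture" → "xturefi".

xturefi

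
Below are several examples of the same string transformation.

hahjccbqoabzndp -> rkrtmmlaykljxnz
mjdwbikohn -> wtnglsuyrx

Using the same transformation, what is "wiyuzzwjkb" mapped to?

gsiejjgtul

In each case the input is transformed by: shift every letter 10 places forward in the alphabet (wrapping around).
Doing the same to "wiyuzzwjkb": "gsiejjgtul".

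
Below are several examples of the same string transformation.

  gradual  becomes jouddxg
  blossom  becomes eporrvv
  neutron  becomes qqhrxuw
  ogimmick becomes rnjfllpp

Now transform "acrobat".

dwfduer

The rule is to shift every letter 3 places forward in the alphabet (wrapping around), then take characters alternately from the front and the back (1st, last, 2nd, 2nd-last, ...).
Applying that to "acrobat" gives "dwfduer".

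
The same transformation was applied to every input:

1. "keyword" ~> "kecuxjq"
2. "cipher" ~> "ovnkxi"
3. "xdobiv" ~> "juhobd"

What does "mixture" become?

Looking at the pairs, the operation is to move the first character to the end, then shift every letter 6 places forward in the alphabet (wrapping around).
Starting from "mixture": after the first operation, "ixturem"; after the second, "odzaxks".

odzaxks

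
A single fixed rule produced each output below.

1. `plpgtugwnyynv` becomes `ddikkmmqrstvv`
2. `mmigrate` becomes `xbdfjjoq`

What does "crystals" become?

xzioppqv

Rule — sort the characters into alphabetical order, then shift every letter 3 places backward in the alphabet (wrapping around).
Starting from "crystals": after the first operation, "aclrssty"; after the second, "xzioppqv".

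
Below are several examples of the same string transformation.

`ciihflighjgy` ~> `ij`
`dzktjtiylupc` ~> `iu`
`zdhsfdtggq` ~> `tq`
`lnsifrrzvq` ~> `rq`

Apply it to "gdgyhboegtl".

The rule is to keep one character in every 3, starting at position 1 (positions 1st, 4th, 7th, ...), then delete the first 2 characters.
Starting from "gdgyhboegtl": after the first operation, "gyot"; after the second, "ot".
(Check on "dzktjtiylupc": → "dtiu" → "iu" ✓)

ot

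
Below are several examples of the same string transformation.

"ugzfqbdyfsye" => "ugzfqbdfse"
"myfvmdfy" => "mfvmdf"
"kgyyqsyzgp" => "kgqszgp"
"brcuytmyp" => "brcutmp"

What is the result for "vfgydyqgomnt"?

vfgdqgomnt

In each case the input is transformed by: remove every "y".
Applying that to "vfgydyqgomnt" gives "vfgdqgomnt".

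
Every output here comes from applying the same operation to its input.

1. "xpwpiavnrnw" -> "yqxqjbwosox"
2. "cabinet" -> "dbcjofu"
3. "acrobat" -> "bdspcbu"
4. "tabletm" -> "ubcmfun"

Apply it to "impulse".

Rule — shift every letter 1 place forward in the alphabet (wrapping around).
Doing the same to "impulse": "jnqvmtf".

jnqvmtf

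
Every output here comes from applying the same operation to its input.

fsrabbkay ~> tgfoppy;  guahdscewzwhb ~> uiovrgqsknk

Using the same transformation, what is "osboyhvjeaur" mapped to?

What's happening: delete the last 2 characters, then shift every letter 12 places backward in the alphabet (wrapping around).
Starting from "osboyhvjeaur": after the first operation, "osboyhvjea"; after the second, "cgpcmvjxso".
(Check on "guahdscewzwhb": → "guahdscewzw" → "uiovrgqsknk" ✓)

cgpcmvjxso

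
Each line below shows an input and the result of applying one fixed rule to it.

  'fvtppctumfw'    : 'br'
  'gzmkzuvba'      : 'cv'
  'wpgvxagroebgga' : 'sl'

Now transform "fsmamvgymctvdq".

The pattern: shift every letter 4 places backward in the alphabet (wrapping around), then keep only the first 2 characters.
For "fsmamvgymctvdq", step one produces "boiwircuiyprzm"; step two turns that into "bo".
(Check on "wpgvxagroebgga": → "slcrtwcnkaxccw" → "sl" ✓)

bo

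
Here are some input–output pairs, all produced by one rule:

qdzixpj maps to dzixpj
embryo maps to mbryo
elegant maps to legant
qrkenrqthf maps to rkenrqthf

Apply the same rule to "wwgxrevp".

Each output is the input with this applied: delete the first character.
Doing the same to "wwgxrevp": "wgxrevp".

wgxrevp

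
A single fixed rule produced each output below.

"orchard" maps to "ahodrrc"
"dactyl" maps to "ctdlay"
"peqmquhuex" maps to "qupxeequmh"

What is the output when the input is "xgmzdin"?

dzxngim

The transformation: take characters alternately from the front and the back (1st, last, 2nd, 2nd-last, ...), then move the last 2 characters to the front (rotate right by 2).
Applying both steps to "xgmzdin": "xngimdz", then "dzxngim".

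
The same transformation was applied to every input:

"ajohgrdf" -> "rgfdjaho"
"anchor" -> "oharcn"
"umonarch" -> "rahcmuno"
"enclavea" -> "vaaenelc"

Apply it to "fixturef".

rufeiftx

Rule — swap the front and back halves of the string, then swap each adjacent pair of characters (1↔2, 3↔4, ...).
Starting from "fixturef": after the first operation, "ureffixt"; after the second, "rufeiftx".
(Check on "anchor": → "horanc" → "oharcn" ✓)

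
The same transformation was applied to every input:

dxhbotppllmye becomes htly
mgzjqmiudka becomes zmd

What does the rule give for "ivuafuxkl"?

uul

The rule is to keep one character in every 3, starting at position 3 (positions 3rd, 6th, 9th, ...).
Applying that to "ivuafuxkl" gives "uul".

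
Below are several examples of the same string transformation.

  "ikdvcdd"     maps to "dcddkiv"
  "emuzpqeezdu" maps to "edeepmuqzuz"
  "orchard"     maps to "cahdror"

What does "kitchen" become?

ecihnkt

What's happening: sort the characters into alphabetical order, then swap each adjacent pair of characters (1↔2, 3↔4, ...).
For "kitchen", step one produces "cehiknt"; step two turns that into "ecihnkt".
(Check on "orchard": → "acdhorr" → "cahdror" ✓)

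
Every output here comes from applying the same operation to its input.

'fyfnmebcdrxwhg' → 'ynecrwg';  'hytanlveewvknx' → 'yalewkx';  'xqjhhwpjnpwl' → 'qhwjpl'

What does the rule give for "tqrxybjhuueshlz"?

qxbhusl

The pattern: keep every other character starting from the second (positions 2nd, 4th, 6th, ...).
Applying that to "tqrxybjhuueshlz" gives "qxbhusl".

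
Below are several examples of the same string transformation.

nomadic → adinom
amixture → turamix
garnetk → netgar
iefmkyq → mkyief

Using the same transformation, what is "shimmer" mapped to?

mmeshi

The rule is to delete the last character, then move the last 3 characters to the front (rotate right by 3).
Applying both steps to "shimmer": "shimme", then "mmeshi".
(Check on "iefmkyq": → "iefmky" → "mkyief" ✓)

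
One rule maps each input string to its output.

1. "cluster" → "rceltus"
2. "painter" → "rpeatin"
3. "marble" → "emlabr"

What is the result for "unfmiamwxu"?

uuxnwfmmai

The pattern: reverse the string, then take characters alternately from the front and the back (1st, last, 2nd, 2nd-last, ...).
Working it through for "unfmiamwxu": intermediate "uxwmaimfnu", final "uuxnwfmmai".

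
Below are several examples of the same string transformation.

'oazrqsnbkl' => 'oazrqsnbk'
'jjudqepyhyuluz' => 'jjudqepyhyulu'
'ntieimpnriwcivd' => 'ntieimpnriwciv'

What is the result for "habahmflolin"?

What's happening: delete the last character.
For "habahmflolin" the result is "habahmfloli".

habahmfloli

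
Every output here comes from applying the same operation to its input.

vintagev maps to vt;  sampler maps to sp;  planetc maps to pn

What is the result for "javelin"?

Looking at the pairs, the operation is to keep one character in every 3, starting at position 1 (positions 1st, 4th, 7th, ...), then delete the last character.
Working it through for "javelin": intermediate "jen", final "je".
(Check on "planetc": → "pnc" → "pn" ✓)

je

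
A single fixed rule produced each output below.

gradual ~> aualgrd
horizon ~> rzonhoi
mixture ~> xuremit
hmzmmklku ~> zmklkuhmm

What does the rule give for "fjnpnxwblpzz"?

The transformation: move the first 3 characters to the end (rotate left by 3), then swap the first and last characters.
Working it through for "fjnpnxwblpzz": intermediate "pnxwblpzzfjn", final "nnxwblpzzfjp".

nnxwblpzzfjp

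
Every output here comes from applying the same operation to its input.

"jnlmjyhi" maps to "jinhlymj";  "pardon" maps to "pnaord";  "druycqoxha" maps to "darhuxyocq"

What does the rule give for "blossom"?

bmlooss

Looking at the pairs, the operation is to take characters alternately from the front and the back (1st, last, 2nd, 2nd-last, ...).
Applying that to "blossom" gives "bmlooss".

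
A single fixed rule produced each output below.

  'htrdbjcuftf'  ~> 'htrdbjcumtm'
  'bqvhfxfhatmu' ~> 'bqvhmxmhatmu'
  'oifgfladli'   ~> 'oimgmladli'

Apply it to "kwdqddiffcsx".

kwdqddimmcsx

Each output is the input with this applied: replace every "f" with "m".
"kwdqddiffcsx" → "kwdqddimmcsx".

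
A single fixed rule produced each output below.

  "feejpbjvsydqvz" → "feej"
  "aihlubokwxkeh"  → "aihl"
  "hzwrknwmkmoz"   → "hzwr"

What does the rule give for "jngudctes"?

jngu

In each case the input is transformed by: keep only the first 4 characters.
So "jngudctes" becomes "jngu".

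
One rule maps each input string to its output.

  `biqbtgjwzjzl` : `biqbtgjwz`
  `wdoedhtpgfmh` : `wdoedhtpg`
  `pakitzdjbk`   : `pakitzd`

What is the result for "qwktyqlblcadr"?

The rule is to delete the last 3 characters.
For "qwktyqlblcadr" the result is "qwktyqlblc".

qwktyqlblc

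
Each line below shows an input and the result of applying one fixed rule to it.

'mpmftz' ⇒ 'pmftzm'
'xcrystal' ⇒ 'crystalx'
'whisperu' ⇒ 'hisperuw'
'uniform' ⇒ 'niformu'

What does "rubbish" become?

ubbishr

In each case the input is transformed by: move the first character to the end.
"rubbish" → "ubbishr".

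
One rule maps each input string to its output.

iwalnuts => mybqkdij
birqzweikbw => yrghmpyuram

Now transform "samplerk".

Looking at the pairs, the operation is to shift every letter 10 places backward in the alphabet (wrapping around), then swap each adjacent pair of characters (1↔2, 3↔4, ...).
"samplerk" → "iqcfbuha" → "qifcubah".

qifcubah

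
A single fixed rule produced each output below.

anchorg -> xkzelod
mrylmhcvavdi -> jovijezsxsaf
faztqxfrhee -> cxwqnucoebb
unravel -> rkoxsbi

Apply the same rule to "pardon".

mxoalk

The rule is to shift every letter 3 places backward in the alphabet (wrapping around).
"pardon" → "mxoalk".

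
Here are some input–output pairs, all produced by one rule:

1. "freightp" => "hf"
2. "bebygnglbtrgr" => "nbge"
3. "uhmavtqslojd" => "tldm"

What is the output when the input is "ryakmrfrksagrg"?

The rule is to move the first 3 characters to the end (rotate left by 3), then keep one character in every 3, starting at position 3 (positions 3rd, 6th, 9th, ...).
On "ryakmrfrksagrg": the first step gives "kmrfrksagrgrya", and the second then gives "rkgr".

rkgr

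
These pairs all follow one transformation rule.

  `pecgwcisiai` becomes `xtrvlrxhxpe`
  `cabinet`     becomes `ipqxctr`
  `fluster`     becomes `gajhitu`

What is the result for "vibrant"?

Looking at the pairs, the operation is to swap the first and last characters, then shift every letter 11 places backward in the alphabet (wrapping around).
Applying both steps to "vibrant": "tibranv", then "ixqgpck".

ixqgpck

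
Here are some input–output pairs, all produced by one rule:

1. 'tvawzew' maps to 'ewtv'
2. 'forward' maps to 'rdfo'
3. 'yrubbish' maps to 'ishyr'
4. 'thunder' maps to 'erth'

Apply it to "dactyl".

Looking at the pairs, the operation is to move the first 2 characters to the end (rotate left by 2), then delete the first 3 characters.
Applying both steps to "dactyl": "ctylda", then "lda".
(Check on "forward": → "rwardfo" → "rdfo" ✓)

lda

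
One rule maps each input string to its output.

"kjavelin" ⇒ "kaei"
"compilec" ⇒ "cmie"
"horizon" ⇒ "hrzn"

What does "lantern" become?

Rule — keep every other character starting from the first (positions 1st, 3rd, 5th, ...).
For "lantern" the result is "lnen".

lnen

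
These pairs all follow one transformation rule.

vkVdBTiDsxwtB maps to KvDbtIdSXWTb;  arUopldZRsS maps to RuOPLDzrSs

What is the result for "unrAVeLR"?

NRavElr

Rule — delete the first character, then flip the case of every letter.
Applying both steps to "unrAVeLR": "nrAVeLR", then "NRavElr".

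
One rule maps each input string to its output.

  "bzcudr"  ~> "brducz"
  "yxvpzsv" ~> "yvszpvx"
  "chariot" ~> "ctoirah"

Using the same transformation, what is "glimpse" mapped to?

Looking at the pairs, the operation is to move the first character to the end, then reverse the string.
Starting from "glimpse": after the first operation, "limpseg"; after the second, "gespmil".
(Check on "bzcudr": → "zcudrb" → "brducz" ✓)

gespmil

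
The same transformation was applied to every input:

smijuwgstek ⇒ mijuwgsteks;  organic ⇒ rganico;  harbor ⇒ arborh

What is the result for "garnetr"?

arnetrg

Looking at the pairs, the operation is to move the first character to the end.
For "garnetr" the result is "arnetrg".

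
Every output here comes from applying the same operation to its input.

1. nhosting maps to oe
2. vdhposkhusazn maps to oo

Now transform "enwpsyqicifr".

The pattern: shift every letter 4 places backward in the alphabet (wrapping around), then keep only the vowels.
On "enwpsyqicifr": the first step gives "ajsloumeyebn", and the second then gives "aouee".
(Check on "nhosting": → "jdkopejc" → "oe" ✓)

aouee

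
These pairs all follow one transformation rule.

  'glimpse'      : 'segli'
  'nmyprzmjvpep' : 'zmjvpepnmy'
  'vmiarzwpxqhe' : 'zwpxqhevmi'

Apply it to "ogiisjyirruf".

jyirrufogi

In each case the input is transformed by: move the first 3 characters to the end (rotate left by 3), then delete the first 2 characters.
Applying that to "ogiisjyirruf" gives "jyirrufogi".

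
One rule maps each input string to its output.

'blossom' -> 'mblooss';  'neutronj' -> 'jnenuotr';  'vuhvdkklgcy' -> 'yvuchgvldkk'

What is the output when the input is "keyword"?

The pattern: swap the first and last characters, then take characters alternately from the front and the back (1st, last, 2nd, 2nd-last, ...).
Applying both steps to "keyword": "deywork", then "dkeryow".

dkeryow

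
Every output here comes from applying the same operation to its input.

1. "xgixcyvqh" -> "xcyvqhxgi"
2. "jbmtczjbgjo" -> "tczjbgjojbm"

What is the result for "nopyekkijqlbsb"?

Each output is the input with this applied: move the first 3 characters to the end (rotate left by 3).
Doing the same to "nopyekkijqlbsb": "yekkijqlbsbnop".

yekkijqlbsbnop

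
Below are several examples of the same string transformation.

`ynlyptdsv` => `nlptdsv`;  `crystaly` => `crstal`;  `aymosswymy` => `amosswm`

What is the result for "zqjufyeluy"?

Rule — remove every "y".
On "zqjufyeluy" that produces "zqjufelu".

zqjufelu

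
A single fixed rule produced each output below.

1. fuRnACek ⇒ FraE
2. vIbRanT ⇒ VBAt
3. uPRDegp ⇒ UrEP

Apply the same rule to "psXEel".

PxE

The transformation: keep every other character starting from the first (positions 1st, 3rd, 5th, ...), then flip the case of every letter.
Applying both steps to "psXEel": "pXe", then "PxE".
(Check on "fuRnACek": → "fRAe" → "FraE" ✓)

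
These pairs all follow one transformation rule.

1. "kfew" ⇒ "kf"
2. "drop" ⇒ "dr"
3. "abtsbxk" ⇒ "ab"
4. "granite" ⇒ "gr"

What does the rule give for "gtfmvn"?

gt

Rule — keep only the first 2 characters.
So "gtfmvn" becomes "gt".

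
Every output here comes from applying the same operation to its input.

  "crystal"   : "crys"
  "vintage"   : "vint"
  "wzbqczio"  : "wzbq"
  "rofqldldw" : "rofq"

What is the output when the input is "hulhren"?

The rule is to keep only the first 4 characters.
So "hulhren" becomes "hulh".

hulh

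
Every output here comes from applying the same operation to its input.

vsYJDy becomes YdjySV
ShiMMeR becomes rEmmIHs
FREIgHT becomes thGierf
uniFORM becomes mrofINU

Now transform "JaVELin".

NIlevAj

What's happening: reverse the string, then flip the case of every letter.
"JaVELin" → "niLEVaJ" → "NIlevAj".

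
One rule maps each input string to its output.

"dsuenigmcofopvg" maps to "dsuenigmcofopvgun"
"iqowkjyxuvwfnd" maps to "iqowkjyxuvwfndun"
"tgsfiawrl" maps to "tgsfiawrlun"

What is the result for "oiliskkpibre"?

oiliskkpibreun

Looking at the pairs, the operation is to append "un".
So "oiliskkpibre" becomes "oiliskkpibreun".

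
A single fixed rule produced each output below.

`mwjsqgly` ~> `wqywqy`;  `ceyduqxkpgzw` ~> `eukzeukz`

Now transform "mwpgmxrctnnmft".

The transformation: keep one character in every 3, starting at position 2 (positions 2nd, 5th, 8th, ...), then write the whole string twice.
"mwpgmxrctnnmft" → "wmcnt" → "wmcntwmcnt".
(Check on "mwjsqgly": → "wqy" → "wqywqy" ✓)

wmcntwmcnt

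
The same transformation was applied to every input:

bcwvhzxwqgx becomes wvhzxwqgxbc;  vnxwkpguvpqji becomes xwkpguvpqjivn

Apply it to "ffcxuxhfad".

cxuxhfadff

In each case the input is transformed by: move the first 2 characters to the end (rotate left by 2).
For "ffcxuxhfad" the result is "cxuxhfadff".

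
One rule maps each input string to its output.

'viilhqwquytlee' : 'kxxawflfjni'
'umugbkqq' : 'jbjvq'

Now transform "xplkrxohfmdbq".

In each case the input is transformed by: delete the last 3 characters, then shift every letter 11 places backward in the alphabet (wrapping around).
On "xplkrxohfmdbq": the first step gives "xplkrxohfm", and the second then gives "meazgmdwub".
(Check on "viilhqwquytlee": → "viilhqwquyt" → "kxxawflfjni" ✓)

meazgmdwub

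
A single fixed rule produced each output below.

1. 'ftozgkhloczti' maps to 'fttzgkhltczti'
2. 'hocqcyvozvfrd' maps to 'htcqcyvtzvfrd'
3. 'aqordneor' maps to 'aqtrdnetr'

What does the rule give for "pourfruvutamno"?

In each case the input is transformed by: replace every "o" with "t".
Applying that to "pourfruvutamno" gives "pturfruvutamnt".

pturfruvutamnt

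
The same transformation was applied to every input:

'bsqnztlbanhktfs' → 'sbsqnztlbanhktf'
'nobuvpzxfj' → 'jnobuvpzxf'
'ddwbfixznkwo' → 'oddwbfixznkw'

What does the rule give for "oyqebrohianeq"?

qoyqebrohiane

Looking at the pairs, the operation is to move the last character to the front.
Applying that to "oyqebrohianeq" gives "qoyqebrohiane".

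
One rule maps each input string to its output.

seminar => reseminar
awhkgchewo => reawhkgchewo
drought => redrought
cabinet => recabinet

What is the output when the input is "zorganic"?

Each output is the input with this applied: prepend "re".
For "zorganic" the result is "rezorganic".

rezorganic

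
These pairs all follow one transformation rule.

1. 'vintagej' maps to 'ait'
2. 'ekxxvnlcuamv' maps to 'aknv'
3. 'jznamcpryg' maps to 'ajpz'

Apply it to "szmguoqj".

What's happening: sort the characters into alphabetical order, then keep one character in every 3, starting at position 1 (positions 1st, 4th, 7th, ...).
On "szmguoqj": the first step gives "gjmoqsuz", and the second then gives "gou".
(Check on "jznamcpryg": → "acgjmnpryz" → "ajpz" ✓)

gou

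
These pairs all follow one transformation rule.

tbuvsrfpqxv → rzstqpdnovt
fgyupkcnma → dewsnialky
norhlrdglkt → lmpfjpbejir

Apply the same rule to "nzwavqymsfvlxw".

lxuytowkqdtjvu

In each case the input is transformed by: shift every letter 2 places backward in the alphabet (wrapping around).
Applying that to "nzwavqymsfvlxw" gives "lxuytowkqdtjvu".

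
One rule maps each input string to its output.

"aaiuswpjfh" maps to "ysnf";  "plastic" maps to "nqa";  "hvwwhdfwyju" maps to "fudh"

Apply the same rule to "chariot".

The pattern: shift every letter 2 places backward in the alphabet (wrapping around), then keep one character in every 3, starting at position 1 (positions 1st, 4th, 7th, ...).
Starting from "chariot": after the first operation, "afypgmr"; after the second, "apr".
(Check on "hvwwhdfwyju": → "ftuufbduwhs" → "fudh" ✓)

apr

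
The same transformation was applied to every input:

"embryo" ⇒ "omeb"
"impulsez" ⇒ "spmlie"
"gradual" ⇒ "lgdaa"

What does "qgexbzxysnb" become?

xxsqngebb

In each case the input is transformed by: sort the characters into reverse alphabetical order, then delete the first 2 characters.
For "qgexbzxysnb", step one produces "zyxxsqngebb"; step two turns that into "xxsqngebb".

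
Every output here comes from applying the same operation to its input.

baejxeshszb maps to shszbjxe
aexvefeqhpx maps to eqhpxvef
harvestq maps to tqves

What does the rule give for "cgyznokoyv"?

koyvzno

Looking at the pairs, the operation is to delete the first 3 characters, then move the first 3 characters to the end (rotate left by 3).
"cgyznokoyv" → "znokoyv" → "koyvzno".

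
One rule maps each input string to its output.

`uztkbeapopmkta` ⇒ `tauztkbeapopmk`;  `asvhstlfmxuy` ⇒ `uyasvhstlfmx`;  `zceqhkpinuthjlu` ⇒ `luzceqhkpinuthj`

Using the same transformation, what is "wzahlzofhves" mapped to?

eswzahlzofhv

What's happening: move the last 2 characters to the front (rotate right by 2).
So "wzahlzofhves" becomes "eswzahlzofhv".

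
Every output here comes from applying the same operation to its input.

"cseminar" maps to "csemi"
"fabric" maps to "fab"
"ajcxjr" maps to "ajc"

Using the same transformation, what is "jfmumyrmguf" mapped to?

jfmumyrm

In each case the input is transformed by: delete the last 3 characters.
So "jfmumyrmguf" becomes "jfmumyrm".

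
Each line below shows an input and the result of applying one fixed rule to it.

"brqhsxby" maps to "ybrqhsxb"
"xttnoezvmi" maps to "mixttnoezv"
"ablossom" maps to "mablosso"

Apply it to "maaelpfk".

kmaaelpf

The transformation: swap the front and back halves of the string, then move the first 3 characters to the end (rotate left by 3).
Working it through for "maaelpfk": intermediate "lpfkmaae", final "kmaaelpf".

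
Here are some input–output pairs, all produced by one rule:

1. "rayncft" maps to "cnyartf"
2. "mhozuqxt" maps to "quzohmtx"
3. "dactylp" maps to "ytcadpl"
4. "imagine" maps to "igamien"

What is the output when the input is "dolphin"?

hplodni

Rule — move the last 2 characters to the front (rotate right by 2), then reverse the string.
For "dolphin", step one produces "indolph"; step two turns that into "hplodni".
(Check on "rayncft": → "ftraync" → "cnyartf" ✓)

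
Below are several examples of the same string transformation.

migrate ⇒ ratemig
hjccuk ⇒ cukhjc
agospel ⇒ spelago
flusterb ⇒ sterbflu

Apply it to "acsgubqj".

The pattern: move the first 3 characters to the end (rotate left by 3).
Doing the same to "acsgubqj": "gubqjacs".

gubqjacs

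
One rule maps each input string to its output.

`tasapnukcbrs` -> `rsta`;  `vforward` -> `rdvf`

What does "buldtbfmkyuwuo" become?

uobu

Each output is the input with this applied: move the last 2 characters to the front (rotate right by 2), then keep only the first 4 characters.
"buldtbfmkyuwuo" → "uobuldtbfmkyuw" → "uobu".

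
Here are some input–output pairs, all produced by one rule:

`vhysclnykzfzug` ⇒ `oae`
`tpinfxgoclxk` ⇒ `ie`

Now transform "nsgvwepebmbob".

oiuuu

The pattern: shift every letter 7 places backward in the alphabet (wrapping around), then keep only the vowels.
On "nsgvwepebmbob": the first step gives "glzopxixufuhu", and the second then gives "oiuuu".
(Check on "tpinfxgoclxk": → "mibgyqzhveqd" → "ie" ✓)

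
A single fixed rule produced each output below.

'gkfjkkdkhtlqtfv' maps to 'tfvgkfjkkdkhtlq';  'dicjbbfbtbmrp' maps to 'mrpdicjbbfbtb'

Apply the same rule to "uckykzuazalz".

The pattern: move the last 3 characters to the front (rotate right by 3).
So "uckykzuazalz" becomes "alzuckykzuaz".

alzuckykzuaz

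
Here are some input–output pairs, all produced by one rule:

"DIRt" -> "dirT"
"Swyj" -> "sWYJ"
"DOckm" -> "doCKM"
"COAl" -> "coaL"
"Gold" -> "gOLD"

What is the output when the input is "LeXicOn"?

lExICoN

Looking at the pairs, the operation is to flip the case of every letter.
On "LeXicOn" that produces "lExICoN".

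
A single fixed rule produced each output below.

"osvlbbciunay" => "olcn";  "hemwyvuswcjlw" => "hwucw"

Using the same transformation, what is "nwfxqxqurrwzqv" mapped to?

nxqrq

Rule — keep one character in every 3, starting at position 1 (positions 1st, 4th, 7th, ...).
Doing the same to "nwfxqxqurrwzqv": "nxqrq".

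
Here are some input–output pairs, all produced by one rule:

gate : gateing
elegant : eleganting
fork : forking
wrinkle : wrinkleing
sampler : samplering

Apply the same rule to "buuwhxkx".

buuwhxkxing

Each output is the input with this applied: append "ing".
Applying that to "buuwhxkx" gives "buuwhxkxing".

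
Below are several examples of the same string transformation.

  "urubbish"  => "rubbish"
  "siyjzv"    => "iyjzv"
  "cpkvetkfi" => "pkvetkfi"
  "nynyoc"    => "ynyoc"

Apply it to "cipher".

ipher

Rule — delete the first character.
Applying that to "cipher" gives "ipher".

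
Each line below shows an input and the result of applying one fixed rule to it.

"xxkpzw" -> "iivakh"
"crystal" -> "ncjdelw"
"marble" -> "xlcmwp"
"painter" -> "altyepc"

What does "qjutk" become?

What's happening: shift every letter 11 places forward in the alphabet (wrapping around).
So "qjutk" becomes "bufev".

bufev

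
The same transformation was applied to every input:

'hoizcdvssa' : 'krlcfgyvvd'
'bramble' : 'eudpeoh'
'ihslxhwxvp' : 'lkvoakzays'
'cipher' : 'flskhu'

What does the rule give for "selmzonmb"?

In each case the input is transformed by: shift every letter 3 places forward in the alphabet (wrapping around).
"selmzonmb" → "vhopcrqpe".

vhopcrqpe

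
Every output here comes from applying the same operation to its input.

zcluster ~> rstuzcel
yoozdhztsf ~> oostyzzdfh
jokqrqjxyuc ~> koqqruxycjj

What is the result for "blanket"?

What's happening: sort the characters into alphabetical order, then move the first 3 characters to the end (rotate left by 3).
"blanket" → "abeklnt" → "klntabe".

klntabe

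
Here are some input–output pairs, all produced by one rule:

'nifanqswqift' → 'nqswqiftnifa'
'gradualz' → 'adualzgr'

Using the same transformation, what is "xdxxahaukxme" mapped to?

ahaukxmexdxx

The pattern: move the last 2 characters to the front (rotate right by 2), then swap the front and back halves of the string.
For "xdxxahaukxme" the result is "ahaukxmexdxx".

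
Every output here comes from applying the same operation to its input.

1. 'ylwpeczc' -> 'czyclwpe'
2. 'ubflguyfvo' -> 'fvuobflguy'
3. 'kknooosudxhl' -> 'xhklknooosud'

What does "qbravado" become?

adqobrav

The transformation: swap the first and last characters, then move the last 3 characters to the front (rotate right by 3).
On "qbravado": the first step gives "obravadq", and the second then gives "adqobrav".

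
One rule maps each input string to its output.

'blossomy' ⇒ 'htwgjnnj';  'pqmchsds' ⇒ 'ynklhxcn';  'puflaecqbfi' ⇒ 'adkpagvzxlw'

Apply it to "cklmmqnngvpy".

ktxfghhliibq

Looking at the pairs, the operation is to shift every letter 5 places backward in the alphabet (wrapping around), then move the last 2 characters to the front (rotate right by 2).
For "cklmmqnngvpy", step one produces "xfghhliibqkt"; step two turns that into "ktxfghhliibq".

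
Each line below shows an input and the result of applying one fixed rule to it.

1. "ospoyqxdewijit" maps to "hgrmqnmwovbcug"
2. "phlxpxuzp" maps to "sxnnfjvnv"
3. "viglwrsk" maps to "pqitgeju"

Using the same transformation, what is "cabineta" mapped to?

cryayzgl

The pattern: move the last 3 characters to the front (rotate right by 3), then shift every letter 2 places backward in the alphabet (wrapping around).
Working it through for "cabineta": intermediate "etacabin", final "cryayzgl".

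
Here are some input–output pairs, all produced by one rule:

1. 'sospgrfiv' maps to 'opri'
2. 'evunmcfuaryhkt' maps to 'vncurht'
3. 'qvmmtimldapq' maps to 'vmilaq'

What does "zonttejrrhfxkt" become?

oterhxt

The pattern: keep every other character starting from the second (positions 2nd, 4th, 6th, ...).
So "zonttejrrhfxkt" becomes "oterhxt".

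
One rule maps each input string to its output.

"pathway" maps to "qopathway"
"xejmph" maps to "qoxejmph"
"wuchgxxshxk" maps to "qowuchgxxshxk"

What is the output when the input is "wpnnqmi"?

qowpnnqmi

The transformation: prepend "qo".
"wpnnqmi" → "qowpnnqmi".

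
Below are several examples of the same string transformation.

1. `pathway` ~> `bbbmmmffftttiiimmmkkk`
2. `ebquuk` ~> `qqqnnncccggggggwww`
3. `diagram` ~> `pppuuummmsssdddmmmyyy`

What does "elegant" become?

What's happening: shift every letter 12 places forward in the alphabet (wrapping around), then repeat every character 3 times.
Working it through for "elegant": intermediate "qxqsmzf", final "qqqxxxqqqsssmmmzzzfff".
(Check on "diagram": → "pumsdmy" → "pppuuummmsssdddmmmyyy" ✓)

qqqxxxqqqsssmmmzzzfff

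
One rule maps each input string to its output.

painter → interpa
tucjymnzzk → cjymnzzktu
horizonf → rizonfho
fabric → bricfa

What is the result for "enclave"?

Rule — move the first 2 characters to the end (rotate left by 2).
Doing the same to "enclave": "claveen".

claveen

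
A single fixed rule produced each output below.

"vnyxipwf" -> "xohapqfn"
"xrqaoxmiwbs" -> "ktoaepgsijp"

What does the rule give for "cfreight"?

Looking at the pairs, the operation is to reverse the string, then shift every letter 8 places backward in the alphabet (wrapping around).
"cfreight" → "thgierfc" → "lzyawjxu".
(Check on "vnyxipwf": → "fwpixynv" → "xohapqfn" ✓)

lzyawjxu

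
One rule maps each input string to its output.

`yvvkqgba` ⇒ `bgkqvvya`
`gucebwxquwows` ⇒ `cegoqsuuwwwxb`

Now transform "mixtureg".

Rule — sort the characters into alphabetical order, then move the first character to the end.
For "mixtureg", step one produces "egimrtux"; step two turns that into "gimrtuxe".

gimrtuxe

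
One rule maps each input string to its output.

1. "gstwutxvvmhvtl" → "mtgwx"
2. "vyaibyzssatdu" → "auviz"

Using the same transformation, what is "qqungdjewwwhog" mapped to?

Rule — keep one character in every 3, starting at position 1 (positions 1st, 4th, 7th, ...), then move the first 3 characters to the end (rotate left by 3).
Applying both steps to "qqungdjewwwhog": "qnjwo", then "woqnj".

woqnj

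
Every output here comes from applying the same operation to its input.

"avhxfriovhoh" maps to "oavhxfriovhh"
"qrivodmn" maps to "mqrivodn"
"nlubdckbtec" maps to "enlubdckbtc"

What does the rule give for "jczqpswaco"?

In each case the input is transformed by: move the last character to the front, then swap the first and last characters.
For "jczqpswaco", step one produces "ojczqpswac"; step two turns that into "cjczqpswao".
(Check on "nlubdckbtec": → "cnlubdckbte" → "enlubdckbtc" ✓)

cjczqpswao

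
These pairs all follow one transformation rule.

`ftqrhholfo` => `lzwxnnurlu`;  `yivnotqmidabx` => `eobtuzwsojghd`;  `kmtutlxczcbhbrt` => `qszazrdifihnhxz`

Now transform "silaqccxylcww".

Rule — shift every letter 6 places forward in the alphabet (wrapping around).
Doing the same to "silaqccxylcww": "yorgwiidericc".

yorgwiidericc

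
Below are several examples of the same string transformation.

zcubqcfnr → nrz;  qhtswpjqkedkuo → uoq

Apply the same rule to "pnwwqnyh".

yhp

The rule is to move the last 2 characters to the front (rotate right by 2), then keep only the first 3 characters.
Applying both steps to "pnwwqnyh": "yhpnwwqn", then "yhp".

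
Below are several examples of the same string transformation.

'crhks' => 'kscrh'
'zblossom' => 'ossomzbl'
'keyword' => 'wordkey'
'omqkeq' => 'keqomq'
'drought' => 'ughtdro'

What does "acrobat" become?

The transformation: move the first 3 characters to the end (rotate left by 3).
"acrobat" → "obatacr".

obatacr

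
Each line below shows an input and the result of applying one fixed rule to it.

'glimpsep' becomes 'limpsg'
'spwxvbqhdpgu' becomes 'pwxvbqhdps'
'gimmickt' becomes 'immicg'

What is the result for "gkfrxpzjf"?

In each case the input is transformed by: delete the last 2 characters, then move the first character to the end.
Starting from "gkfrxpzjf": after the first operation, "gkfrxpz"; after the second, "kfrxpzg".
(Check on "spwxvbqhdpgu": → "spwxvbqhdp" → "pwxvbqhdps" ✓)

kfrxpzg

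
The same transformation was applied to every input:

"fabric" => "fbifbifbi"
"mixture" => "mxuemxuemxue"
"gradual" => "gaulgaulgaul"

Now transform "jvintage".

What's happening: keep every other character starting from the first (positions 1st, 3rd, 5th, ...), then write the whole string 3 times in a row.
"jvintage" → "jitg" → "jitgjitgjitg".
(Check on "mixture": → "mxue" → "mxuemxuemxue" ✓)

jitgjitgjitg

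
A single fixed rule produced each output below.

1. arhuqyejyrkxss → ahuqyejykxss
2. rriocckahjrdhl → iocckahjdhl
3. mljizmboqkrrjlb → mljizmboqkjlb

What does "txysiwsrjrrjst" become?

txysiwsjjst

The pattern: remove every "r".
So "txysiwsrjrrjst" becomes "txysiwsjjst".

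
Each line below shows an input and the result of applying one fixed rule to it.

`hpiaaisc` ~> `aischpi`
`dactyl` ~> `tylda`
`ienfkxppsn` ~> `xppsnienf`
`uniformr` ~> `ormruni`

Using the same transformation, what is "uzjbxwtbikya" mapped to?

tbikyauzjbx

What's happening: swap the front and back halves of the string, then delete the last character.
On "uzjbxwtbikya": the first step gives "tbikyauzjbxw", and the second then gives "tbikyauzjbx".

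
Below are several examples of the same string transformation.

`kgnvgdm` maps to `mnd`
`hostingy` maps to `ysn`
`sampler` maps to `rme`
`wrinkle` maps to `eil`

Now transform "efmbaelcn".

Each output is the input with this applied: move the last character to the front, then keep one character in every 3, starting at position 1 (positions 1st, 4th, 7th, ...).
For "efmbaelcn", step one produces "nefmbaelc"; step two turns that into "nme".

nme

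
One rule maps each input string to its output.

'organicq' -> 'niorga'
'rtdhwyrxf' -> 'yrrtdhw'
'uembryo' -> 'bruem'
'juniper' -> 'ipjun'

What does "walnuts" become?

nuwal

The pattern: delete the last 2 characters, then move the last 2 characters to the front (rotate right by 2).
For "walnuts", step one produces "walnu"; step two turns that into "nuwal".
(Check on "organicq": → "organi" → "niorga" ✓)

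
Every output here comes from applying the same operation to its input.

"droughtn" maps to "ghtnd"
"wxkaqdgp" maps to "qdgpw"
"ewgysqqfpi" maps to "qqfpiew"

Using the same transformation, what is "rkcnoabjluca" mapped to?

bjlucarkc

Rule — swap the front and back halves of the string, then delete the last 3 characters.
"rkcnoabjluca" → "bjlucarkcnoa" → "bjlucarkc".
(Check on "droughtn": → "ghtndrou" → "ghtnd" ✓)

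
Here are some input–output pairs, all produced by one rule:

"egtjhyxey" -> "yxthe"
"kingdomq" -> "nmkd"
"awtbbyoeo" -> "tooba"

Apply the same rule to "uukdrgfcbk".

The pattern: keep every other character starting from the first (positions 1st, 3rd, 5th, ...), then sort the characters into reverse alphabetical order.
Applying both steps to "uukdrgfcbk": "ukrfb", then "urkfb".

urkfb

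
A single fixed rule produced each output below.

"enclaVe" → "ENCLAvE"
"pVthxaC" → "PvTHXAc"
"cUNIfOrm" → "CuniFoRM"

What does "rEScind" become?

The transformation: flip the case of every letter.
So "rEScind" becomes "ResCIND".

ResCIND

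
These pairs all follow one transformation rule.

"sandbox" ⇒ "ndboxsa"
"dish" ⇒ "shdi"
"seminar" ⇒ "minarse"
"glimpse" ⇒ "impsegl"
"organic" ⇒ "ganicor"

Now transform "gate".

tega

Rule — move the first 2 characters to the end (rotate left by 2).
"gate" → "tega".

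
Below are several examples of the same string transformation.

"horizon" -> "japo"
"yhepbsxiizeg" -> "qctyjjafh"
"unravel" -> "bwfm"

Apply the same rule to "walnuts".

ovut

The transformation: shift every letter 1 place forward in the alphabet (wrapping around), then delete the first 3 characters.
Applying both steps to "walnuts": "xbmovut", then "ovut".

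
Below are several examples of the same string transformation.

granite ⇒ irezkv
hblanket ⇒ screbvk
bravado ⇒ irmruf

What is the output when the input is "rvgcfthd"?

mxtwkyu

The transformation: shift every letter 9 places backward in the alphabet (wrapping around), then delete the first character.
"rvgcfthd" → "imxtwkyu" → "mxtwkyu".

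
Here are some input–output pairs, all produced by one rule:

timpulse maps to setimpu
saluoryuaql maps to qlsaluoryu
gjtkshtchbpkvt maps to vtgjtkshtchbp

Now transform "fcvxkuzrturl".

The transformation: move the last 3 characters to the front (rotate right by 3), then delete the first character.
Applying both steps to "fcvxkuzrturl": "urlfcvxkuzrt", then "rlfcvxkuzrt".

rlfcvxkuzrt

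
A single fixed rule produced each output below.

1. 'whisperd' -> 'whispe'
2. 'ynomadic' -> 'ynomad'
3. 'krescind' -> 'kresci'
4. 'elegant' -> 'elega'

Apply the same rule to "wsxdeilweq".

wsxdeilw

Each output is the input with this applied: delete the last 2 characters.
"wsxdeilweq" → "wsxdeilw".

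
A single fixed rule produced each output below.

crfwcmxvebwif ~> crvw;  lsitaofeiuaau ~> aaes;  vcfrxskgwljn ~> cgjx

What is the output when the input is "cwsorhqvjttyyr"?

rrtvw

Rule — keep one character in every 3, starting at position 2 (positions 2nd, 5th, 8th, ...), then sort the characters into alphabetical order.
For "cwsorhqvjttyyr", step one produces "wrvtr"; step two turns that into "rrtvw".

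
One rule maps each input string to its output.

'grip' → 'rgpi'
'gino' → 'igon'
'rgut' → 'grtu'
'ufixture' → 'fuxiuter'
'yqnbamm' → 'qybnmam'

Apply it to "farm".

afmr

Rule — swap each adjacent pair of characters (1↔2, 3↔4, ...).
Doing the same to "farm": "afmr".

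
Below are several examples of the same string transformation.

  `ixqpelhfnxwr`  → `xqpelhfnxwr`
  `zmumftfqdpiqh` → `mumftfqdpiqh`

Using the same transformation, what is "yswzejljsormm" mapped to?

The pattern: delete the first character.
Doing the same to "yswzejljsormm": "swzejljsormm".

swzejljsormm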